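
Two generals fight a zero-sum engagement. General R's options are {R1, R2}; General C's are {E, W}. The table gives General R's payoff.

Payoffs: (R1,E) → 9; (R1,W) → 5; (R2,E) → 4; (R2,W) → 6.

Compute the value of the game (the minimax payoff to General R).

17/3

Row minima: R1 → 5, R2 → 4; maximin = 5.
Column maxima: E → 9, W → 6; minimax = 6.
5 ≠ 6, so there is no saddle point; optimal play is mixed.
Let General R play R1 with probability p. Expected payoff against E: 9p + 4(1−p) = 5p + 4; against W: 5p + 6(1−p) = −p + 6.
Setting these equal: 5p + 4 = −p + 6 ⇒ 6p = 2 ⇒ p = 1/3, and the value is (5)·(1/3) + 4 = 17/3.
For General C: with q = P(E), equating R1's and R2's payoffs gives 4q + 5 = −2q + 6 ⇒ q = 1/6.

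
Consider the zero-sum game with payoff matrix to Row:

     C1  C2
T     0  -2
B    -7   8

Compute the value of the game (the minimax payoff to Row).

-14/17

Row minima: T → -2, B → -7; maximin = -2.
Column maxima: C1 → 0, C2 → 8; minimax = 0.
-2 ≠ 0, so there is no saddle point; optimal play is mixed.
Let Row play T with probability p. Expected payoff against C1: 0p + (-7)(1−p) = 7p − 7; against C2: (-2)p + 8(1−p) = −10p + 8.
Setting these equal: 7p − 7 = −10p + 8 ⇒ 17p = 15 ⇒ p = 15/17, and the value is (7)·(15/17) − 7 = -14/17.
For Column: with q = P(C1), equating T's and B's payoffs gives 2q − 2 = −15q + 8 ⇒ q = 10/17.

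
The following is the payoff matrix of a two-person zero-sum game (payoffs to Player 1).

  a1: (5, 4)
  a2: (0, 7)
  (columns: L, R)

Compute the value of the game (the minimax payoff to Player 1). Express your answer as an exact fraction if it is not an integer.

35/8

Row minima: a1 → 4, a2 → 0; maximin = 4.
Column maxima: L → 5, R → 7; minimax = 5.
4 ≠ 5, so there is no saddle point; optimal play is mixed.
Let Player 1 play a1 with probability p. Expected payoff against L: 5p + 0(1−p) = 5p; against R: 4p + 7(1−p) = −3p + 7.
Setting these equal: 5p = −3p + 7 ⇒ 8p = 7 ⇒ p = 7/8, and the value is (5)·(7/8) = 35/8.
For Player 2: with q = P(L), equating a1's and a2's payoffs gives q + 4 = −7q + 7 ⇒ q = 3/8.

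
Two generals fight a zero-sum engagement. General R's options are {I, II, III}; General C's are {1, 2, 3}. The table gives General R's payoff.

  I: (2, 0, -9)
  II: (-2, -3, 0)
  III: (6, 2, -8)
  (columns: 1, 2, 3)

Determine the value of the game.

Row minima: I → -9, II → -3, III → -8; maximin = -3.
Column maxima: 1 → 6, 2 → 2, 3 → 0; minimax = 0.
-3 ≠ 0, so there is no saddle point; optimal play is mixed.
I is strictly dominated by III, so General R never plays it.
1 is strictly dominated by 2 (it gives General R strictly more in every row), so General C never plays it.
On the remaining 2×2 (II, III vs 2, 3):
Let General R play II with probability p. Expected payoff against 2: (-3)p + 2(1−p) = −5p + 2; against 3: 0p + (-8)(1−p) = 8p − 8.
Setting these equal: −5p + 2 = 8p − 8 ⇒ −13p = -10 ⇒ p = 10/13, and the value is (-5)·(10/13) + 2 = -24/13.
For General C: with q = P(2), equating II's and III's payoffs gives −3q = 10q − 8 ⇒ q = 8/13.

-24/13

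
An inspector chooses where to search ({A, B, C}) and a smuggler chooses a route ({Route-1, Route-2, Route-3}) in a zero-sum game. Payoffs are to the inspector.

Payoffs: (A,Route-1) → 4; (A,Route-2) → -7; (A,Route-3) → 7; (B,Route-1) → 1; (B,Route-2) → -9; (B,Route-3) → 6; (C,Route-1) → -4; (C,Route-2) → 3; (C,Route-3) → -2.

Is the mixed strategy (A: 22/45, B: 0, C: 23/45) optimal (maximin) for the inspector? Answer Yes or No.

Against Route-1 this mix gives (22/45)·4 + (23/45)·(-4) = -4/45.
Against Route-2 this mix gives (22/45)·(-7) + (23/45)·3 = -17/9.
Against Route-3 this mix gives (22/45)·7 + (23/45)·(-2) = 12/5.
The smuggler will play Route-2, holding the inspector to -17/9. Shifting weight toward the row that does better against Route-2 would raise this floor (the equalizing mix achieves -8/9 against both Route-2 and Route-1), so the proposed strategy is not optimal.

No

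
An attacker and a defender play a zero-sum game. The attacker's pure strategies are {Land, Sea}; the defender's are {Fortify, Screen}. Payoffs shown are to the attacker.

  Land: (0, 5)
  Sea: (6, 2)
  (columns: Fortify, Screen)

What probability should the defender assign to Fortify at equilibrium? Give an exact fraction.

1/3

Row minima: Land → 0, Sea → 2; maximin = 2.
Column maxima: Fortify → 6, Screen → 5; minimax = 5.
2 ≠ 5, so there is no saddle point; optimal play is mixed.
Let the attacker play Land with probability p. Expected payoff against Fortify: 0p + 6(1−p) = −6p + 6; against Screen: 5p + 2(1−p) = 3p + 2.
Setting these equal: −6p + 6 = 3p + 2 ⇒ −9p = -4 ⇒ p = 4/9, and the value is (-6)·(4/9) + 6 = 10/3.
For the defender: with q = P(Fortify), equating Land's and Sea's payoffs gives −5q + 5 = 4q + 2 ⇒ q = 1/3.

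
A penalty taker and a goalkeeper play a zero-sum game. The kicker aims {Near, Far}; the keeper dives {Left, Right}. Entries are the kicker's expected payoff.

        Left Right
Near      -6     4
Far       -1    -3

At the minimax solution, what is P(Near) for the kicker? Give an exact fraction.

Row minima: Near → -6, Far → -3; maximin = -3.
Column maxima: Left → -1, Right → 4; minimax = -1.
-3 ≠ -1, so there is no saddle point; optimal play is mixed.
Let the kicker play Near with probability p. Expected payoff against Left: (-6)p + (-1)(1−p) = −5p − 1; against Right: 4p + (-3)(1−p) = 7p − 3.
Setting these equal: −5p − 1 = 7p − 3 ⇒ −12p = -2 ⇒ p = 1/6, and the value is (-5)·(1/6) − 1 = -11/6.
For the keeper: with q = P(Left), equating Near's and Far's payoffs gives −10q + 4 = 2q − 3 ⇒ q = 7/12.

1/6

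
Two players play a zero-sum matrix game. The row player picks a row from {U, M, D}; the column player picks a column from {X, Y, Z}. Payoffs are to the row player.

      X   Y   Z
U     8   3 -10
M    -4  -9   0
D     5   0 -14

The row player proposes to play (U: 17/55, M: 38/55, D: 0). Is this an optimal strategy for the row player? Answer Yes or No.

No

Against X this mix gives (17/55)·8 + (38/55)·(-4) = -16/55.
Against Y this mix gives (17/55)·3 + (38/55)·(-9) = -291/55.
Against Z this mix gives (17/55)·(-10) + (38/55)·0 = -34/11.
The column player will play Y, holding the row player to -291/55. Shifting weight toward the row that does better against Y would raise this floor (the equalizing mix achieves -45/11 against both Y and Z), so the proposed strategy is not optimal.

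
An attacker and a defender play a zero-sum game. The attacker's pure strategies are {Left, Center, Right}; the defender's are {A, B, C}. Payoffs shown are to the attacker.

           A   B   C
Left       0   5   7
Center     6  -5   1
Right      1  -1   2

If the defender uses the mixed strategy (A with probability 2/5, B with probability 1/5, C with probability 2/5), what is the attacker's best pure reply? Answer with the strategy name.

Expected payoff of Left: (2/5)·0 + (1/5)·5 + (2/5)·7 = 19/5.
Expected payoff of Center: (2/5)·6 + (1/5)·(-5) + (2/5)·1 = 9/5.
Expected payoff of Right: (2/5)·1 + (1/5)·(-1) + (2/5)·2 = 1.
The largest is 19/5, so the attacker's best response is Left.

Left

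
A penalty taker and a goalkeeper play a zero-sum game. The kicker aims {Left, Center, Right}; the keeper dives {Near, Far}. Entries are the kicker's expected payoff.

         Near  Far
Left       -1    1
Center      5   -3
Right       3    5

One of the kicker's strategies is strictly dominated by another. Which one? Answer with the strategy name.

Left

Right gives a strictly higher payoff than Left against every column: 3 > -1, 5 > 1.
So Left is strictly dominated and the kicker never plays it.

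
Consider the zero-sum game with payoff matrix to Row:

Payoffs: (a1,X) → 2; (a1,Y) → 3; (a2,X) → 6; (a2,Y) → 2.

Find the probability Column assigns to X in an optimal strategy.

Row minima: a1 → 2, a2 → 2; maximin = 2.
Column maxima: X → 6, Y → 3; minimax = 3.
2 ≠ 3, so there is no saddle point; optimal play is mixed.
Let Row play a1 with probability p. Expected payoff against X: 2p + 6(1−p) = −4p + 6; against Y: 3p + 2(1−p) = p + 2.
Setting these equal: −4p + 6 = p + 2 ⇒ −5p = -4 ⇒ p = 4/5, and the value is (-4)·(4/5) + 6 = 14/5.
For Column: with q = P(X), equating a1's and a2's payoffs gives −q + 3 = 4q + 2 ⇒ q = 1/5.

1/5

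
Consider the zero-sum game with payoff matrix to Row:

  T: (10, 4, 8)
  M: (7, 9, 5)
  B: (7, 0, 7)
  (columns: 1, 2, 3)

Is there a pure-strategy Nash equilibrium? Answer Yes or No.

Row minima: T → 4, M → 5, B → 0; maximin = 5.
Column maxima: 1 → 10, 2 → 9, 3 → 8; minimax = 8.
5 ≠ 8, so no pure-strategy equilibrium exists.

No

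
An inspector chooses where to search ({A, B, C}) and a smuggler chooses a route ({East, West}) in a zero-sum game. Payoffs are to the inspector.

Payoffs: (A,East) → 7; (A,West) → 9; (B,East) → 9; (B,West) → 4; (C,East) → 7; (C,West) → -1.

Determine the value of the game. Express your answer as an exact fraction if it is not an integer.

53/7

Row minima: A → 7, B → 4, C → -1; maximin = 7.
Column maxima: East → 9, West → 9; minimax = 9.
7 ≠ 9, so there is no saddle point; optimal play is mixed.
C is strictly dominated by B, so the inspector never plays it.
On the remaining 2×2 (A, B vs East, West):
Let the inspector play A with probability p. Expected payoff against East: 7p + 9(1−p) = −2p + 9; against West: 9p + 4(1−p) = 5p + 4.
Setting these equal: −2p + 9 = 5p + 4 ⇒ −7p = -5 ⇒ p = 5/7, and the value is (-2)·(5/7) + 9 = 53/7.
For the smuggler: with q = P(East), equating A's and B's payoffs gives −2q + 9 = 5q + 4 ⇒ q = 5/7.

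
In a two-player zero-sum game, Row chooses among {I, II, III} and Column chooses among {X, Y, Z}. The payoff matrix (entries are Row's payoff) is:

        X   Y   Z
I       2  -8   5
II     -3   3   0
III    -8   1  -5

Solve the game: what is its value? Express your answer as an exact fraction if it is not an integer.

-9/8

Row minima: I → -8, II → -3, III → -8; maximin = -3.
Column maxima: X → 2, Y → 3, Z → 5; minimax = 2.
-3 ≠ 2, so there is no saddle point; optimal play is mixed.
III is strictly dominated by II, so Row never plays it.
Z is strictly dominated by X (it gives Row strictly more in every row), so Column never plays it.
On the remaining 2×2 (I, II vs X, Y):
Let Row play I with probability p. Expected payoff against X: 2p + (-3)(1−p) = 5p − 3; against Y: (-8)p + 3(1−p) = −11p + 3.
Setting these equal: 5p − 3 = −11p + 3 ⇒ 16p = 6 ⇒ p = 3/8, and the value is (5)·(3/8) − 3 = -9/8.
For Column: with q = P(X), equating I's and II's payoffs gives 10q − 8 = −6q + 3 ⇒ q = 11/16.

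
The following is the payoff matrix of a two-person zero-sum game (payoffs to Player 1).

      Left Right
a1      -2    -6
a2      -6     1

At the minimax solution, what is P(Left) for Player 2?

Row minima: a1 → -6, a2 → -6; maximin = -6.
Column maxima: Left → -2, Right → 1; minimax = -2.
-6 ≠ -2, so there is no saddle point; optimal play is mixed.
Let Player 1 play a1 with probability p. Expected payoff against Left: (-2)p + (-6)(1−p) = 4p − 6; against Right: (-6)p + 1(1−p) = −7p + 1.
Setting these equal: 4p − 6 = −7p + 1 ⇒ 11p = 7 ⇒ p = 7/11, and the value is (4)·(7/11) − 6 = -38/11.
For Player 2: with q = P(Left), equating a1's and a2's payoffs gives 4q − 6 = −7q + 1 ⇒ q = 7/11.

7/11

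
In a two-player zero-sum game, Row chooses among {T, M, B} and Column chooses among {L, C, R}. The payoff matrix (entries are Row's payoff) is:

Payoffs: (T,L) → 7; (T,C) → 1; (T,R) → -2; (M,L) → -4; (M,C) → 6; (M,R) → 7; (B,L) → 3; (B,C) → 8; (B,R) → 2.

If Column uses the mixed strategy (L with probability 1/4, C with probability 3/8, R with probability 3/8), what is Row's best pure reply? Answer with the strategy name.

Expected payoff of T: (1/4)·7 + (3/8)·1 + (3/8)·(-2) = 11/8.
Expected payoff of M: (1/4)·(-4) + (3/8)·6 + (3/8)·7 = 31/8.
Expected payoff of B: (1/4)·3 + (3/8)·8 + (3/8)·2 = 9/2.
The largest is 9/2, so Row's best response is B.

B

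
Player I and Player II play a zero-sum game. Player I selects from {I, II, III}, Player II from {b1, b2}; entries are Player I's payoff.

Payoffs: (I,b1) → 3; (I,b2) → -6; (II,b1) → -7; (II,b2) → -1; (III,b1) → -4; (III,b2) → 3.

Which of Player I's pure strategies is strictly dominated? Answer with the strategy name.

III gives a strictly higher payoff than II against every column: -4 > -7, 3 > -1.
So II is strictly dominated and Player I never plays it.

II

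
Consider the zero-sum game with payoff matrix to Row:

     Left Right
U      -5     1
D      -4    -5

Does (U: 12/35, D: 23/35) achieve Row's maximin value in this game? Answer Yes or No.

Against Left this mix gives (12/35)·(-5) + (23/35)·(-4) = -152/35.
Against Right this mix gives (12/35)·1 + (23/35)·(-5) = -103/35.
Column will play Left, holding Row to -152/35. Shifting weight toward the row that does better against Left would raise this floor (the equalizing mix achieves -29/7 against both Left and Right), so the proposed strategy is not optimal.

No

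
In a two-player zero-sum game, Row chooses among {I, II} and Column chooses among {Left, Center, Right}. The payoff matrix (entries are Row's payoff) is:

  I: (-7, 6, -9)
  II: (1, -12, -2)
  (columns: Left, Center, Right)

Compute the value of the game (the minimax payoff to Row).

Row minima: I → -9, II → -12; maximin = -9.
Column maxima: Left → 1, Center → 6, Right → -2; minimax = -2.
-9 ≠ -2, so there is no saddle point; optimal play is mixed.
Left is strictly dominated by Right (it gives Row strictly more in every row), so Column never plays it.
On the remaining 2×2 (I, II vs Center, Right):
Let Row play I with probability p. Expected payoff against Center: 6p + (-12)(1−p) = 18p − 12; against Right: (-9)p + (-2)(1−p) = −7p − 2.
Setting these equal: 18p − 12 = −7p − 2 ⇒ 25p = 10 ⇒ p = 2/5, and the value is (18)·(2/5) − 12 = -24/5.
For Column: with q = P(Center), equating I's and II's payoffs gives 15q − 9 = −10q − 2 ⇒ q = 7/25.

-24/5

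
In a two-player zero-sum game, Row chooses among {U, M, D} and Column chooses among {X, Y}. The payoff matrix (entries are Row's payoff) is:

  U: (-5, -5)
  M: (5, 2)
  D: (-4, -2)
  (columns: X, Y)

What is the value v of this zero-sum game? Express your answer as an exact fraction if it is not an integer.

Row minima: U → -5, M → 2, D → -4; maximin = 2.
Column maxima: X → 5, Y → 2; minimax = 2.
Since maximin = minimax = 2, there is a saddle point and the value is 2.

2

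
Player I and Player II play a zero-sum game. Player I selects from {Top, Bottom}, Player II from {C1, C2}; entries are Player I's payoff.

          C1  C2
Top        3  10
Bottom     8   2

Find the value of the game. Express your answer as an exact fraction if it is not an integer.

Row minima: Top → 3, Bottom → 2; maximin = 3.
Column maxima: C1 → 8, C2 → 10; minimax = 8.
3 ≠ 8, so there is no saddle point; optimal play is mixed.
Let Player I play Top with probability p. Expected payoff against C1: 3p + 8(1−p) = −5p + 8; against C2: 10p + 2(1−p) = 8p + 2.
Setting these equal: −5p + 8 = 8p + 2 ⇒ −13p = -6 ⇒ p = 6/13, and the value is (-5)·(6/13) + 8 = 74/13.
For Player II: with q = P(C1), equating Top's and Bottom's payoffs gives −7q + 10 = 6q + 2 ⇒ q = 8/13.

74/13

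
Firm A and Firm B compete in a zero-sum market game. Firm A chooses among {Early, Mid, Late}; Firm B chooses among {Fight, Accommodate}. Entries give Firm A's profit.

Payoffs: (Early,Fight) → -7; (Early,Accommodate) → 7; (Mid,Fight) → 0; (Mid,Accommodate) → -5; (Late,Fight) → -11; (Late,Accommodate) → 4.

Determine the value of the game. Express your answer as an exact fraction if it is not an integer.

Row minima: Early → -7, Mid → -5, Late → -11; maximin = -5.
Column maxima: Fight → 0, Accommodate → 7; minimax = 0.
-5 ≠ 0, so there is no saddle point; optimal play is mixed.
Late is strictly dominated by Early, so Firm A never plays it.
On the remaining 2×2 (Early, Mid vs Fight, Accommodate):
Let Firm A play Early with probability p. Expected payoff against Fight: (-7)p + 0(1−p) = −7p; against Accommodate: 7p + (-5)(1−p) = 12p − 5.
Setting these equal: −7p = 12p − 5 ⇒ −19p = -5 ⇒ p = 5/19, and the value is (-7)·(5/19) = -35/19.
For Firm B: with q = P(Fight), equating Early's and Mid's payoffs gives −14q + 7 = 5q − 5 ⇒ q = 12/19.

-35/19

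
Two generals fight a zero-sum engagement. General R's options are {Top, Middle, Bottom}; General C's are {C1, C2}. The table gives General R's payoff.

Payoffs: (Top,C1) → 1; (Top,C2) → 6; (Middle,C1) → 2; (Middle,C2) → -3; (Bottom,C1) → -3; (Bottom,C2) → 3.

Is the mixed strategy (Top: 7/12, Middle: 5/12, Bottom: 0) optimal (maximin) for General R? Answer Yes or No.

No

Against C1 this mix gives (7/12)·1 + (5/12)·2 = 17/12.
Against C2 this mix gives (7/12)·6 + (5/12)·(-3) = 9/4.
General C will play C1, holding General R to 17/12. Shifting weight toward the row that does better against C1 would raise this floor (the equalizing mix achieves 3/2 against both C1 and C2), so the proposed strategy is not optimal.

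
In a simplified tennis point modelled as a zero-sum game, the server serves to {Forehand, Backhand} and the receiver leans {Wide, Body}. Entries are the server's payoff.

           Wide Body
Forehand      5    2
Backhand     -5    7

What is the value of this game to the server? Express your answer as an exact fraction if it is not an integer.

3

Row minima: Forehand → 2, Backhand → -5; maximin = 2.
Column maxima: Wide → 5, Body → 7; minimax = 5.
2 ≠ 5, so there is no saddle point; optimal play is mixed.
Let the server play Forehand with probability p. Expected payoff against Wide: 5p + (-5)(1−p) = 10p − 5; against Body: 2p + 7(1−p) = −5p + 7.
Setting these equal: 10p − 5 = −5p + 7 ⇒ 15p = 12 ⇒ p = 4/5, and the value is (10)·(4/5) − 5 = 3.
For the receiver: with q = P(Wide), equating Forehand's and Backhand's payoffs gives 3q + 2 = −12q + 7 ⇒ q = 1/3.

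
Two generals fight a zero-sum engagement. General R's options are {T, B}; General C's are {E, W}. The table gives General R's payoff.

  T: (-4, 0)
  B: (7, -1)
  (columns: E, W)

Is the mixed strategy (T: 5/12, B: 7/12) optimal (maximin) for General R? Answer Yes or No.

No

Against E this mix gives (5/12)·(-4) + (7/12)·7 = 29/12.
Against W this mix gives (5/12)·0 + (7/12)·(-1) = -7/12.
General C will play W, holding General R to -7/12. Shifting weight toward the row that does better against W would raise this floor (the equalizing mix achieves -1/3 against both W and E), so the proposed strategy is not optimal.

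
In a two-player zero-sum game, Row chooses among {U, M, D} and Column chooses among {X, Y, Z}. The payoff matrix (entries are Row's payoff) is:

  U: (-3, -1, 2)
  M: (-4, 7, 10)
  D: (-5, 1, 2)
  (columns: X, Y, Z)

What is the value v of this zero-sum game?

-3

Row minima: U → -3, M → -4, D → -5; maximin = -3.
Column maxima: X → -3, Y → 7, Z → 10; minimax = -3.
Since maximin = minimax = -3, there is a saddle point and the value is -3.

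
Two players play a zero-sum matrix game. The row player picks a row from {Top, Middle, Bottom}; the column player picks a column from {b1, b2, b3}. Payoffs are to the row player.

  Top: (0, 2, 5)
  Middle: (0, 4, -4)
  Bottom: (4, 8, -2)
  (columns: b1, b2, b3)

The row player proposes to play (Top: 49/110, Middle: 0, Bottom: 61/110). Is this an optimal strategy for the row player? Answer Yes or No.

Against b1 this mix gives (49/110)·0 + (61/110)·4 = 122/55.
Against b2 this mix gives (49/110)·2 + (61/110)·8 = 293/55.
Against b3 this mix gives (49/110)·5 + (61/110)·(-2) = 123/110.
The column player will play b3, holding the row player to 123/110. Shifting weight toward the row that does better against b3 would raise this floor (the equalizing mix achieves 20/11 against both b3 and b1), so the proposed strategy is not optimal.

No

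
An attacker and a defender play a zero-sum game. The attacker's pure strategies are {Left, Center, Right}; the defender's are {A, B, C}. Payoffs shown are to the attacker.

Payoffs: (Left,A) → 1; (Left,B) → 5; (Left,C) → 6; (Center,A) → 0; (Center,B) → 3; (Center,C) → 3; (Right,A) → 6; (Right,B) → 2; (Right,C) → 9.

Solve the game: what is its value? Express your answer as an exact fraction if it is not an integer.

7/2

Row minima: Left → 1, Center → 0, Right → 2; maximin = 2.
Column maxima: A → 6, B → 5, C → 9; minimax = 5.
2 ≠ 5, so there is no saddle point; optimal play is mixed.
Center is strictly dominated by Left, so the attacker never plays it.
C is strictly dominated by A (it gives the attacker strictly more in every row), so the defender never plays it.
On the remaining 2×2 (Left, Right vs A, B):
Let the attacker play Left with probability p. Expected payoff against A: 1p + 6(1−p) = −5p + 6; against B: 5p + 2(1−p) = 3p + 2.
Setting these equal: −5p + 6 = 3p + 2 ⇒ −8p = -4 ⇒ p = 1/2, and the value is (-5)·(1/2) + 6 = 7/2.
For the defender: with q = P(A), equating Left's and Right's payoffs gives −4q + 5 = 4q + 2 ⇒ q = 3/8.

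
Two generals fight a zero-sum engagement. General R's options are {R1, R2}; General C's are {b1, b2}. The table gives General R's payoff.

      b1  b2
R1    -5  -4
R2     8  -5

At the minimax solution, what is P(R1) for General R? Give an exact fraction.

Row minima: R1 → -5, R2 → -5; maximin = -5.
Column maxima: b1 → 8, b2 → -4; minimax = -4.
-5 ≠ -4, so there is no saddle point; optimal play is mixed.
Let General R play R1 with probability p. Expected payoff against b1: (-5)p + 8(1−p) = −13p + 8; against b2: (-4)p + (-5)(1−p) = p − 5.
Setting these equal: −13p + 8 = p − 5 ⇒ −14p = -13 ⇒ p = 13/14, and the value is (-13)·(13/14) + 8 = -57/14.
For General C: with q = P(b1), equating R1's and R2's payoffs gives −q − 4 = 13q − 5 ⇒ q = 1/14.

13/14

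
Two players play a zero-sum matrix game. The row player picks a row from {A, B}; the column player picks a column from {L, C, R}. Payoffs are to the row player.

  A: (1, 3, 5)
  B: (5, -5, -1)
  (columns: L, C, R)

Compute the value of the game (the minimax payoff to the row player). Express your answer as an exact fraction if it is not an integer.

Row minima: A → 1, B → -5; maximin = 1.
Column maxima: L → 5, C → 3, R → 5; minimax = 3.
1 ≠ 3, so there is no saddle point; optimal play is mixed.
R is strictly dominated by C (it gives the row player strictly more in every row), so the column player never plays it.
On the remaining 2×2 (A, B vs L, C):
Let the row player play A with probability p. Expected payoff against L: 1p + 5(1−p) = −4p + 5; against C: 3p + (-5)(1−p) = 8p − 5.
Setting these equal: −4p + 5 = 8p − 5 ⇒ −12p = -10 ⇒ p = 5/6, and the value is (-4)·(5/6) + 5 = 5/3.
For the column player: with q = P(L), equating A's and B's payoffs gives −2q + 3 = 10q − 5 ⇒ q = 2/3.

5/3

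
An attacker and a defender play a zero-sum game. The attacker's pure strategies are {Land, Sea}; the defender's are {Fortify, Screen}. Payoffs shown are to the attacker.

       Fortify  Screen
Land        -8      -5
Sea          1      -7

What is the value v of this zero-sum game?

-61/11

Row minima: Land → -8, Sea → -7; maximin = -7.
Column maxima: Fortify → 1, Screen → -5; minimax = -5.
-7 ≠ -5, so there is no saddle point; optimal play is mixed.
Let the attacker play Land with probability p. Expected payoff against Fortify: (-8)p + 1(1−p) = −9p + 1; against Screen: (-5)p + (-7)(1−p) = 2p − 7.
Setting these equal: −9p + 1 = 2p − 7 ⇒ −11p = -8 ⇒ p = 8/11, and the value is (-9)·(8/11) + 1 = -61/11.
For the defender: with q = P(Fortify), equating Land's and Sea's payoffs gives −3q − 5 = 8q − 7 ⇒ q = 2/11.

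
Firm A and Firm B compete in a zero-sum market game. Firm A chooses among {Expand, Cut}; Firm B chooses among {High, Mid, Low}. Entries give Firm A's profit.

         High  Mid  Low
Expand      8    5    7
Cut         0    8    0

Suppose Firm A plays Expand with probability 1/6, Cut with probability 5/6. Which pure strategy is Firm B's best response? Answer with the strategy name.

Low

If Firm B plays High, Firm A's expected payoff is (1/6)·8 + (5/6)·0 = 4/3.
If Firm B plays Mid, Firm A's expected payoff is (1/6)·5 + (5/6)·8 = 15/2.
If Firm B plays Low, Firm A's expected payoff is (1/6)·7 + (5/6)·0 = 7/6.
Firm B minimizes Firm A's payoff; the smallest is 7/6, so the best response is Low.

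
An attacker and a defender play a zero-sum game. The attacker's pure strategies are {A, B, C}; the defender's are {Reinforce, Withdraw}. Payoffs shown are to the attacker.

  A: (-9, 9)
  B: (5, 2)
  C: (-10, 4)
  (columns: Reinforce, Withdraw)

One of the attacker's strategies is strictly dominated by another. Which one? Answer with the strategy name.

C

A gives a strictly higher payoff than C against every column: -9 > -10, 9 > 4.
So C is strictly dominated and the attacker never plays it.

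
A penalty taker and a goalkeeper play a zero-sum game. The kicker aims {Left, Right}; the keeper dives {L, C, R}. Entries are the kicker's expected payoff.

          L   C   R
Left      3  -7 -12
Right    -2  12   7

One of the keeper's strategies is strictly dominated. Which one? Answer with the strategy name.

R holds the kicker's payoff strictly below C in every row: -12 < -7, 7 < 12.
So C is strictly dominated for the keeper.

C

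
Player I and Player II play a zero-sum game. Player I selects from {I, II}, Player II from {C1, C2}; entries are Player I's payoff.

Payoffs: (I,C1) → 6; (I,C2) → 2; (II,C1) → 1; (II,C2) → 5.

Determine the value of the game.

7/2

Row minima: I → 2, II → 1; maximin = 2.
Column maxima: C1 → 6, C2 → 5; minimax = 5.
2 ≠ 5, so there is no saddle point; optimal play is mixed.
Let Player I play I with probability p. Expected payoff against C1: 6p + 1(1−p) = 5p + 1; against C2: 2p + 5(1−p) = −3p + 5.
Setting these equal: 5p + 1 = −3p + 5 ⇒ 8p = 4 ⇒ p = 1/2, and the value is (5)·(1/2) + 1 = 7/2.
For Player II: with q = P(C1), equating I's and II's payoffs gives 4q + 2 = −4q + 5 ⇒ q = 3/8.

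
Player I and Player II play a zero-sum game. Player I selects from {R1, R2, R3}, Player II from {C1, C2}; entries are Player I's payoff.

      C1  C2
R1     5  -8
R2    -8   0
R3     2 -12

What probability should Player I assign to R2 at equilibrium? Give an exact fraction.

Row minima: R1 → -8, R2 → -8, R3 → -12; maximin = -8.
Column maxima: C1 → 5, C2 → 0; minimax = 0.
-8 ≠ 0, so there is no saddle point; optimal play is mixed.
R3 is strictly dominated by R1, so Player I never plays it.
On the remaining 2×2 (R1, R2 vs C1, C2):
Let Player I play R1 with probability p. Expected payoff against C1: 5p + (-8)(1−p) = 13p − 8; against C2: (-8)p + 0(1−p) = −8p.
Setting these equal: 13p − 8 = −8p ⇒ 21p = 8 ⇒ p = 8/21, and the value is (13)·(8/21) − 8 = -64/21.
For Player II: with q = P(C1), equating R1's and R2's payoffs gives 13q − 8 = −8q ⇒ q = 8/21.

13/21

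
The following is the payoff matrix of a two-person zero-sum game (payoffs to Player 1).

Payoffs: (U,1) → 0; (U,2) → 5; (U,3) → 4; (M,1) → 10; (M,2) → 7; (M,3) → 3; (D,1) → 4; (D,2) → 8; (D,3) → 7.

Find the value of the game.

29/5

Row minima: U → 0, M → 3, D → 4; maximin = 4.
Column maxima: 1 → 10, 2 → 8, 3 → 7; minimax = 7.
4 ≠ 7, so there is no saddle point; optimal play is mixed.
U is strictly dominated by D, so Player 1 never plays it.
2 is strictly dominated by 3 (it gives Player 1 strictly more in every row), so Player 2 never plays it.
On the remaining 2×2 (M, D vs 1, 3):
Let Player 1 play M with probability p. Expected payoff against 1: 10p + 4(1−p) = 6p + 4; against 3: 3p + 7(1−p) = −4p + 7.
Setting these equal: 6p + 4 = −4p + 7 ⇒ 10p = 3 ⇒ p = 3/10, and the value is (6)·(3/10) + 4 = 29/5.
For Player 2: with q = P(1), equating M's and D's payoffs gives 7q + 3 = −3q + 7 ⇒ q = 2/5.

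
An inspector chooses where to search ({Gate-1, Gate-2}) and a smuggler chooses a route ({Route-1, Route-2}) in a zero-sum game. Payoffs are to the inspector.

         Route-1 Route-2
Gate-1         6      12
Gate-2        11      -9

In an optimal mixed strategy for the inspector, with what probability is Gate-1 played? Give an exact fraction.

10/13

Row minima: Gate-1 → 6, Gate-2 → -9; maximin = 6.
Column maxima: Route-1 → 11, Route-2 → 12; minimax = 11.
6 ≠ 11, so there is no saddle point; optimal play is mixed.
Let the inspector play Gate-1 with probability p. Expected payoff against Route-1: 6p + 11(1−p) = −5p + 11; against Route-2: 12p + (-9)(1−p) = 21p − 9.
Setting these equal: −5p + 11 = 21p − 9 ⇒ −26p = -20 ⇒ p = 10/13, and the value is (-5)·(10/13) + 11 = 93/13.
For the smuggler: with q = P(Route-1), equating Gate-1's and Gate-2's payoffs gives −6q + 12 = 20q − 9 ⇒ q = 21/26.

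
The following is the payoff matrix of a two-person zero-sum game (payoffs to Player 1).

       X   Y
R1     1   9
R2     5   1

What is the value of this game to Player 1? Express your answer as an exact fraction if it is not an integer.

11/3

Row minima: R1 → 1, R2 → 1; maximin = 1.
Column maxima: X → 5, Y → 9; minimax = 5.
1 ≠ 5, so there is no saddle point; optimal play is mixed.
Let Player 1 play R1 with probability p. Expected payoff against X: 1p + 5(1−p) = −4p + 5; against Y: 9p + 1(1−p) = 8p + 1.
Setting these equal: −4p + 5 = 8p + 1 ⇒ −12p = -4 ⇒ p = 1/3, and the value is (-4)·(1/3) + 5 = 11/3.
For Player 2: with q = P(X), equating R1's and R2's payoffs gives −8q + 9 = 4q + 1 ⇒ q = 2/3.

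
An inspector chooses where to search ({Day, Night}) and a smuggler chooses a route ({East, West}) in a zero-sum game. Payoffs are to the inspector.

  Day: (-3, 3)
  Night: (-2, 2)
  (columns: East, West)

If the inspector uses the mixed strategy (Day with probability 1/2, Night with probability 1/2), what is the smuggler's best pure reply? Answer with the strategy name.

If the smuggler plays East, the inspector's expected payoff is (1/2)·(-3) + (1/2)·(-2) = -5/2.
If the smuggler plays West, the inspector's expected payoff is (1/2)·3 + (1/2)·2 = 5/2.
The smuggler minimizes the inspector's payoff; the smallest is -5/2, so the best response is East.

East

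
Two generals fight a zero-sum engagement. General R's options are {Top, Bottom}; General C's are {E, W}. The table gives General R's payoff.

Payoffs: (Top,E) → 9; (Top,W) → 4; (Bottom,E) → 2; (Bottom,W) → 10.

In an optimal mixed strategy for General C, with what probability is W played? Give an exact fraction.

Row minima: Top → 4, Bottom → 2; maximin = 4.
Column maxima: E → 9, W → 10; minimax = 9.
4 ≠ 9, so there is no saddle point; optimal play is mixed.
Let General R play Top with probability p. Expected payoff against E: 9p + 2(1−p) = 7p + 2; against W: 4p + 10(1−p) = −6p + 10.
Setting these equal: 7p + 2 = −6p + 10 ⇒ 13p = 8 ⇒ p = 8/13, and the value is (7)·(8/13) + 2 = 82/13.
For General C: with q = P(E), equating Top's and Bottom's payoffs gives 5q + 4 = −8q + 10 ⇒ q = 6/13.

7/13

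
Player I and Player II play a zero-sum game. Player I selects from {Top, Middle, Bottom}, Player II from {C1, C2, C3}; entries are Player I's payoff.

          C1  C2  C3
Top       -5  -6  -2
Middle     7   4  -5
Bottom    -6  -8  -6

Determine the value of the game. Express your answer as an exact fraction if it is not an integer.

Row minima: Top → -6, Middle → -5, Bottom → -8; maximin = -5.
Column maxima: C1 → 7, C2 → 4, C3 → -2; minimax = -2.
-5 ≠ -2, so there is no saddle point; optimal play is mixed.
Bottom is strictly dominated by Top, so Player I never plays it.
C1 is strictly dominated by C2 (it gives Player I strictly more in every row), so Player II never plays it.
On the remaining 2×2 (Top, Middle vs C2, C3):
Let Player I play Top with probability p. Expected payoff against C2: (-6)p + 4(1−p) = −10p + 4; against C3: (-2)p + (-5)(1−p) = 3p − 5.
Setting these equal: −10p + 4 = 3p − 5 ⇒ −13p = -9 ⇒ p = 9/13, and the value is (-10)·(9/13) + 4 = -38/13.
For Player II: with q = P(C2), equating Top's and Middle's payoffs gives −4q − 2 = 9q − 5 ⇒ q = 3/13.

-38/13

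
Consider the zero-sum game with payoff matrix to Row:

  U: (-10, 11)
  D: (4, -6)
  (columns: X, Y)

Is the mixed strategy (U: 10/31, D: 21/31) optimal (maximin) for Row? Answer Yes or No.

Yes

Against X this mix gives (10/31)·(-10) + (21/31)·4 = -16/31.
Against Y this mix gives (10/31)·11 + (21/31)·(-6) = -16/31.
All of Column's active replies (X, Y) yield -16/31, and no column does worse for Row. The mix makes Column indifferent and guarantees -16/31, so it is optimal.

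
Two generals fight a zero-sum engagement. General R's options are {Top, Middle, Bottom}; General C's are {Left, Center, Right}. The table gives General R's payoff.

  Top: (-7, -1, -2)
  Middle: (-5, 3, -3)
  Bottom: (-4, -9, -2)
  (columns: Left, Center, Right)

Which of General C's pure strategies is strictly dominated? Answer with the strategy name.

Right

Left holds General R's payoff strictly below Right in every row: -7 < -2, -5 < -3, -4 < -2.
So Right is strictly dominated for General C.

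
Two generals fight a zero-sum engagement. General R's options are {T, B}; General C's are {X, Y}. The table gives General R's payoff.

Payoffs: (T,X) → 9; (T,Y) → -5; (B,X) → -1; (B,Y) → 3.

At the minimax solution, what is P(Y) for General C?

5/9

Row minima: T → -5, B → -1; maximin = -1.
Column maxima: X → 9, Y → 3; minimax = 3.
-1 ≠ 3, so there is no saddle point; optimal play is mixed.
Let General R play T with probability p. Expected payoff against X: 9p + (-1)(1−p) = 10p − 1; against Y: (-5)p + 3(1−p) = −8p + 3.
Setting these equal: 10p − 1 = −8p + 3 ⇒ 18p = 4 ⇒ p = 2/9, and the value is (10)·(2/9) − 1 = 11/9.
For General C: with q = P(X), equating T's and B's payoffs gives 14q − 5 = −4q + 3 ⇒ q = 4/9.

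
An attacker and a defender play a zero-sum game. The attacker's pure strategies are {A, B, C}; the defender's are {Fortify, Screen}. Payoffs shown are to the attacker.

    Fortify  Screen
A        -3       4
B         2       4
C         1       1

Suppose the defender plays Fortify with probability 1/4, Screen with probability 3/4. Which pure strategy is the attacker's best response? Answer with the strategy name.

B

Expected payoff of A: (1/4)·(-3) + (3/4)·4 = 9/4.
Expected payoff of B: (1/4)·2 + (3/4)·4 = 7/2.
Expected payoff of C: (1/4)·1 + (3/4)·1 = 1.
The largest is 7/2, so the attacker's best response is B.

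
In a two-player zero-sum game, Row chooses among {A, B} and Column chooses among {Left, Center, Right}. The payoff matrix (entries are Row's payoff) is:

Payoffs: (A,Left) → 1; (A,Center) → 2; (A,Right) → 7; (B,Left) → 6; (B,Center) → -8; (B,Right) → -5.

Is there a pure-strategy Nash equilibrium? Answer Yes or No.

No

Row minima: A → 1, B → -8; maximin = 1.
Column maxima: Left → 6, Center → 2, Right → 7; minimax = 2.
1 ≠ 2, so no pure-strategy equilibrium exists.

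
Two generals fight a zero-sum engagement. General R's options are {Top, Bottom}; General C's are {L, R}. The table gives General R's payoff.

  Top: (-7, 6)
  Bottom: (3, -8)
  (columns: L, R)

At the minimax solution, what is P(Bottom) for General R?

13/24

Row minima: Top → -7, Bottom → -8; maximin = -7.
Column maxima: L → 3, R → 6; minimax = 3.
-7 ≠ 3, so there is no saddle point; optimal play is mixed.
Let General R play Top with probability p. Expected payoff against L: (-7)p + 3(1−p) = −10p + 3; against R: 6p + (-8)(1−p) = 14p − 8.
Setting these equal: −10p + 3 = 14p − 8 ⇒ −24p = -11 ⇒ p = 11/24, and the value is (-10)·(11/24) + 3 = -19/12.
For General C: with q = P(L), equating Top's and Bottom's payoffs gives −13q + 6 = 11q − 8 ⇒ q = 7/12.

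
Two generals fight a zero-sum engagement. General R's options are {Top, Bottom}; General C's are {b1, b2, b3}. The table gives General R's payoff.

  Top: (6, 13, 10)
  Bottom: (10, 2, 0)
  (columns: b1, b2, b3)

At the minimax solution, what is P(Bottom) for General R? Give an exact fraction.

Row minima: Top → 6, Bottom → 0; maximin = 6.
Column maxima: b1 → 10, b2 → 13, b3 → 10; minimax = 10.
6 ≠ 10, so there is no saddle point; optimal play is mixed.
b2 is strictly dominated by b3 (it gives General R strictly more in every row), so General C never plays it.
On the remaining 2×2 (Top, Bottom vs b1, b3):
Let General R play Top with probability p. Expected payoff against b1: 6p + 10(1−p) = −4p + 10; against b3: 10p + 0(1−p) = 10p.
Setting these equal: −4p + 10 = 10p ⇒ −14p = -10 ⇒ p = 5/7, and the value is (-4)·(5/7) + 10 = 50/7.
For General C: with q = P(b1), equating Top's and Bottom's payoffs gives −4q + 10 = 10q ⇒ q = 5/7.

2/7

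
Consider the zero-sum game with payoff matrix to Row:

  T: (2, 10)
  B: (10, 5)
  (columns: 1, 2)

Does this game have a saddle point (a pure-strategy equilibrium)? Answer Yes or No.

No

Row minima: T → 2, B → 5; maximin = 5.
Column maxima: 1 → 10, 2 → 10; minimax = 10.
5 ≠ 10, so no pure-strategy equilibrium exists.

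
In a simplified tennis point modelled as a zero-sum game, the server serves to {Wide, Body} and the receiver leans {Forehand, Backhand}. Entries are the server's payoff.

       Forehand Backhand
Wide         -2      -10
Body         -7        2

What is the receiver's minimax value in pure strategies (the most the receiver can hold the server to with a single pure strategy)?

-2

Column maxima: Forehand → -2, Backhand → 2.
The smallest of these is -2.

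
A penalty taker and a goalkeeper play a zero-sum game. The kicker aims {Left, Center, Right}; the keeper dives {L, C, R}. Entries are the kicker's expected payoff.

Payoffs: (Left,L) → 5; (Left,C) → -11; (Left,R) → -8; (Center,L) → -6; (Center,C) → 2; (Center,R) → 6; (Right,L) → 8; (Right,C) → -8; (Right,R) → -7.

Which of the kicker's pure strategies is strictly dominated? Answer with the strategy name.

Right gives a strictly higher payoff than Left against every column: 8 > 5, -8 > -11, -7 > -8.
So Left is strictly dominated and the kicker never plays it.

Left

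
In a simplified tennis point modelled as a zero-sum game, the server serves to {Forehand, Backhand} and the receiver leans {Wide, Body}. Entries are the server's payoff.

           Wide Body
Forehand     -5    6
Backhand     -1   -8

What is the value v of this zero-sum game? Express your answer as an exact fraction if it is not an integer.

Row minima: Forehand → -5, Backhand → -8; maximin = -5.
Column maxima: Wide → -1, Body → 6; minimax = -1.
-5 ≠ -1, so there is no saddle point; optimal play is mixed.
Let the server play Forehand with probability p. Expected payoff against Wide: (-5)p + (-1)(1−p) = −4p − 1; against Body: 6p + (-8)(1−p) = 14p − 8.
Setting these equal: −4p − 1 = 14p − 8 ⇒ −18p = -7 ⇒ p = 7/18, and the value is (-4)·(7/18) − 1 = -23/9.
For the receiver: with q = P(Wide), equating Forehand's and Backhand's payoffs gives −11q + 6 = 7q − 8 ⇒ q = 7/9.

-23/9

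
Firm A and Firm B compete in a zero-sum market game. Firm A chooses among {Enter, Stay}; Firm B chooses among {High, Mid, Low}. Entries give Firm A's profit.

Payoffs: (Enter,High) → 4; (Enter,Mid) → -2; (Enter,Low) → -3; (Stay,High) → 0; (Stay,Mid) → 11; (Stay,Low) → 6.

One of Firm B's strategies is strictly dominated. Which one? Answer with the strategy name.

Mid

Low holds Firm A's payoff strictly below Mid in every row: -3 < -2, 6 < 11.
So Mid is strictly dominated for Firm B.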